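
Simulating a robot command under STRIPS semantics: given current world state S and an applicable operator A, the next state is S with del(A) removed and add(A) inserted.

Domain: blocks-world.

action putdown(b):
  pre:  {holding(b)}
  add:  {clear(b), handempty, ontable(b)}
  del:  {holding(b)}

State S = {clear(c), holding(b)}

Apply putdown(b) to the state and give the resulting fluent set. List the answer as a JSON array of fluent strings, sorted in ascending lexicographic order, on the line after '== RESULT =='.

Compute (S \ del) ∪ add:
  pre ⊆ S: {holding(b)} ⊆ S  — applicable
  S \ del = {clear(c)}
  ∪ add   = {clear(b), clear(c), handempty, ontable(b)}

== RESULT ==
["clear(b)", "clear(c)", "handempty", "ontable(b)"]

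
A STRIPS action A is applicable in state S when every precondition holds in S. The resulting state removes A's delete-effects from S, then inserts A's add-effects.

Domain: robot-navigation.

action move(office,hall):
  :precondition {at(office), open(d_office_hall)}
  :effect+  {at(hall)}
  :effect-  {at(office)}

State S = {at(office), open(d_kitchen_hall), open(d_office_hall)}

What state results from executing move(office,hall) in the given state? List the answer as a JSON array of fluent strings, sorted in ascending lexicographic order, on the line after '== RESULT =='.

Progress:
  pre ⊆ S: {at(office), open(d_office_hall)} ⊆ S  — applicable
  S \ del = {open(d_kitchen_hall), open(d_office_hall)}
  ∪ add   = {at(hall), open(d_kitchen_hall), open(d_office_hall)}

== RESULT ==
["at(hall)", "open(d_kitchen_hall)", "open(d_office_hall)"]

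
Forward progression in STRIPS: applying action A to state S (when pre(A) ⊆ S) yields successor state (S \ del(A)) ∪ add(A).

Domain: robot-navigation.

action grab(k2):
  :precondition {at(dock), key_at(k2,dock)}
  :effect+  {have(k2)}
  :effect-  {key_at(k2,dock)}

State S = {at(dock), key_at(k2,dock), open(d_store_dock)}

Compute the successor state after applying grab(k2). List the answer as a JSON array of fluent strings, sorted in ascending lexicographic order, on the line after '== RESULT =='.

Progress:
  pre ⊆ S: {at(dock), key_at(k2,dock)} ⊆ S  — applicable
  S \ del = {at(dock), open(d_store_dock)}
  ∪ add   = {at(dock), have(k2), open(d_store_dock)}

== RESULT ==
["at(dock)", "have(k2)", "open(d_store_dock)"]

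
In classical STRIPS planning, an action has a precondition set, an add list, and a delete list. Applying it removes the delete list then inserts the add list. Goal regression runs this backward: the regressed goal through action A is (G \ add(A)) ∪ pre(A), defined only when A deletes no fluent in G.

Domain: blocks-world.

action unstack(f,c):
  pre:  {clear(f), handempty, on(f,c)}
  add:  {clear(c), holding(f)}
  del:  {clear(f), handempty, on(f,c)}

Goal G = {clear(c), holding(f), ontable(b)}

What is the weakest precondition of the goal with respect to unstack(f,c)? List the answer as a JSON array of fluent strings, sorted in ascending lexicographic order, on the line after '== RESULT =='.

Compute (G \ add) ∪ pre:
  G ∩ del = {}  (empty — regression defined)
  G \ add = {clear(c), holding(f), ontable(b)} \ {clear(c), holding(f)} = {ontable(b)}
  ∪ pre   = {ontable(b)} ∪ {clear(f), handempty, on(f,c)}
          = {clear(f), handempty, on(f,c), ontable(b)}

== RESULT ==
["clear(f)", "handempty", "on(f,c)", "ontable(b)"]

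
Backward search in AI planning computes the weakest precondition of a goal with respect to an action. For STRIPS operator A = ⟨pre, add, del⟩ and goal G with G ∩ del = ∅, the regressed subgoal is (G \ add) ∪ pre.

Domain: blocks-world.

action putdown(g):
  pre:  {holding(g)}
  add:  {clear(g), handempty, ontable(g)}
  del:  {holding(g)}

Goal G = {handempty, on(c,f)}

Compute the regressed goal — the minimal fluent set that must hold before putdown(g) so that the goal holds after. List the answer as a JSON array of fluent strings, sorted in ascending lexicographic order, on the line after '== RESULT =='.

Compute (G \ add) ∪ pre:
  G ∩ del = {}  (empty — regression defined)
  G \ add = {handempty, on(c,f)} \ {clear(g), handempty, ontable(g)} = {on(c,f)}
  ∪ pre   = {on(c,f)} ∪ {holding(g)}
          = {holding(g), on(c,f)}

== RESULT ==
["holding(g)", "on(c,f)"]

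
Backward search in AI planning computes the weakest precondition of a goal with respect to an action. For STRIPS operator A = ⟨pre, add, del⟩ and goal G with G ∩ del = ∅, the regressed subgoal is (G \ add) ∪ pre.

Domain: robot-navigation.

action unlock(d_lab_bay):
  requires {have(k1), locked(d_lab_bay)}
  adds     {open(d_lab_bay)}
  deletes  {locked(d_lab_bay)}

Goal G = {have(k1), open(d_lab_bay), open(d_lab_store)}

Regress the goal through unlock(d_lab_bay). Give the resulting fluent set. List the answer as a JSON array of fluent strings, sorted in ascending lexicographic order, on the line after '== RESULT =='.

Compute (G \ add) ∪ pre:
  G ∩ del = {}  (empty — regression defined)
  G \ add = {have(k1), open(d_lab_bay), open(d_lab_store)} \ {open(d_lab_bay)} = {have(k1), open(d_lab_store)}
  ∪ pre   = {have(k1), open(d_lab_store)} ∪ {have(k1), locked(d_lab_bay)}
          = {have(k1), locked(d_lab_bay), open(d_lab_store)}

== RESULT ==
["have(k1)", "locked(d_lab_bay)", "open(d_lab_store)"]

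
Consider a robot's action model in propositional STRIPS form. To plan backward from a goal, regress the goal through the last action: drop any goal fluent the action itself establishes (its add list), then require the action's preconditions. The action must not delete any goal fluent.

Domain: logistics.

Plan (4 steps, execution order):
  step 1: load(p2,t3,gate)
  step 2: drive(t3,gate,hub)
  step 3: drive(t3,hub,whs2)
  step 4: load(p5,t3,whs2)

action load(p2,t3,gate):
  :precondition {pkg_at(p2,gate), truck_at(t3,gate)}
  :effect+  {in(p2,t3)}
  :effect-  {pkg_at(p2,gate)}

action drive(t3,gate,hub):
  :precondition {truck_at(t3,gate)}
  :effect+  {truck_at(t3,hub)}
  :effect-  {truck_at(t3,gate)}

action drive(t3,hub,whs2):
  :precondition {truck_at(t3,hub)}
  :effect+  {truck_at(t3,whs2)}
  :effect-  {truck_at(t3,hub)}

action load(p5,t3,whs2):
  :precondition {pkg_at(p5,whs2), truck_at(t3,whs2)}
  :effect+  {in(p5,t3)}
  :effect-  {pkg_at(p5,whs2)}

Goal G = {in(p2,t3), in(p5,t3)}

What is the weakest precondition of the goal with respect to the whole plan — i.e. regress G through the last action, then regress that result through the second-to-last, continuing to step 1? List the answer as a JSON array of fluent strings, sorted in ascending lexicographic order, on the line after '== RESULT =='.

Regress step by step:
  through step 4 (load(p5,t3,whs2)): drop {in(p5,t3)}, keep {in(p2,t3)}, require {pkg_at(p5,whs2), truck_at(t3,whs2)}
    → {in(p2,t3), pkg_at(p5,whs2), truck_at(t3,whs2)}
  through step 3 (drive(t3,hub,whs2)): drop {truck_at(t3,whs2)}, keep {in(p2,t3), pkg_at(p5,whs2)}, require {truck_at(t3,hub)}
    → {in(p2,t3), pkg_at(p5,whs2), truck_at(t3,hub)}
  through step 2 (drive(t3,gate,hub)): drop {truck_at(t3,hub)}, keep {in(p2,t3), pkg_at(p5,whs2)}, require {truck_at(t3,gate)}
    → {in(p2,t3), pkg_at(p5,whs2), truck_at(t3,gate)}
  through step 1 (load(p2,t3,gate)): drop {in(p2,t3)}, keep {pkg_at(p5,whs2), truck_at(t3,gate)}, require {pkg_at(p2,gate), truck_at(t3,gate)}
    → {pkg_at(p2,gate), pkg_at(p5,whs2), truck_at(t3,gate)}

== RESULT ==
["pkg_at(p2,gate)", "pkg_at(p5,whs2)", "truck_at(t3,gate)"]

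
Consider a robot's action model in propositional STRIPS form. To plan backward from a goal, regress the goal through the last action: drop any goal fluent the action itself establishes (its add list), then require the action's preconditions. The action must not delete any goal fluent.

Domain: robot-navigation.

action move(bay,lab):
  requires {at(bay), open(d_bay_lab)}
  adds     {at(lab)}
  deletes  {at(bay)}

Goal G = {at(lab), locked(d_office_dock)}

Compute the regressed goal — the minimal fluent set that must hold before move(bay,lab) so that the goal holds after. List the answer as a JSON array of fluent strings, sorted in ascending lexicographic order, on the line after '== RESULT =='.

Regress:
  G ∩ del = {}  (empty — regression defined)
  G \ add = {at(lab), locked(d_office_dock)} \ {at(lab)} = {locked(d_office_dock)}
  ∪ pre   = {locked(d_office_dock)} ∪ {at(bay), open(d_bay_lab)}
          = {at(bay), locked(d_office_dock), open(d_bay_lab)}

== RESULT ==
["at(bay)", "locked(d_office_dock)", "open(d_bay_lab)"]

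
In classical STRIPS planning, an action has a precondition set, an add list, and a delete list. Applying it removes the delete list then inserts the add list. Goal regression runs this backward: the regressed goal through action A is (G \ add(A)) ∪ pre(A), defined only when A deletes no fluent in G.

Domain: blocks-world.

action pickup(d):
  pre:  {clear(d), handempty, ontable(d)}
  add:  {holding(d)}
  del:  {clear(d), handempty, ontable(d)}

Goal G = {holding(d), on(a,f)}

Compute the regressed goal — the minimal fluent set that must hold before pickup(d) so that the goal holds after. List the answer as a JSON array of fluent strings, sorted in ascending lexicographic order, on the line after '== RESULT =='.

Regress:
  G ∩ del = {}  (empty — regression defined)
  G \ add = {holding(d), on(a,f)} \ {holding(d)} = {on(a,f)}
  ∪ pre   = {on(a,f)} ∪ {clear(d), handempty, ontable(d)}
          = {clear(d), handempty, on(a,f), ontable(d)}

== RESULT ==
["clear(d)", "handempty", "on(a,f)", "ontable(d)"]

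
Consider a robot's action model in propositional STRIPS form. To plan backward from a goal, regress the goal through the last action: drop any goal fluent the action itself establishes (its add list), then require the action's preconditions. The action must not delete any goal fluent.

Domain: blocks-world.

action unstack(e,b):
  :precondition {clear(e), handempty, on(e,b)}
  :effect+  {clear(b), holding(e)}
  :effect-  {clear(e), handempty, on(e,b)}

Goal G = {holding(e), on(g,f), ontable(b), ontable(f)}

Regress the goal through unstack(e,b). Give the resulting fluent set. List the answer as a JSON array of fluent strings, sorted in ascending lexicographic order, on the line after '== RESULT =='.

Compute (G \ add) ∪ pre:
  G ∩ del = {}  (empty — regression defined)
  G \ add = {holding(e), on(g,f), ontable(b), ontable(f)} \ {clear(b), holding(e)} = {on(g,f), ontable(b), ontable(f)}
  ∪ pre   = {on(g,f), ontable(b), ontable(f)} ∪ {clear(e), handempty, on(e,b)}
          = {clear(e), handempty, on(e,b), on(g,f), ontable(b), ontable(f)}

== RESULT ==
["clear(e)", "handempty", "on(e,b)", "on(g,f)", "ontable(b)", "ontable(f)"]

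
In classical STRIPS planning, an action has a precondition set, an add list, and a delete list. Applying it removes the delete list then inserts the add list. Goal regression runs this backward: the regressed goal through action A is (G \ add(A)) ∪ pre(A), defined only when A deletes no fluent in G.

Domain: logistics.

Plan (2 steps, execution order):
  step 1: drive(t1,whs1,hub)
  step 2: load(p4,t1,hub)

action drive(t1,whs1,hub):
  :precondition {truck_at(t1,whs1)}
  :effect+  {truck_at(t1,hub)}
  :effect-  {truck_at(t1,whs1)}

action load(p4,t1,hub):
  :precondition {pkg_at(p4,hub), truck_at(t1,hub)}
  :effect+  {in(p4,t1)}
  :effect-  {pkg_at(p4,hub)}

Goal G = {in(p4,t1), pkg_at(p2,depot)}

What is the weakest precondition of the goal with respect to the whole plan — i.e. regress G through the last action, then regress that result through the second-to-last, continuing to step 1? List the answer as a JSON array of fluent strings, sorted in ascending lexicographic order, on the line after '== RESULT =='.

Work backward from the goal:
  through step 2 (load(p4,t1,hub)): drop {in(p4,t1)}, keep {pkg_at(p2,depot)}, require {pkg_at(p4,hub), truck_at(t1,hub)}
    → {pkg_at(p2,depot), pkg_at(p4,hub), truck_at(t1,hub)}
  through step 1 (drive(t1,whs1,hub)): drop {truck_at(t1,hub)}, keep {pkg_at(p2,depot), pkg_at(p4,hub)}, require {truck_at(t1,whs1)}
    → {pkg_at(p2,depot), pkg_at(p4,hub), truck_at(t1,whs1)}

== RESULT ==
["pkg_at(p2,depot)", "pkg_at(p4,hub)", "truck_at(t1,whs1)"]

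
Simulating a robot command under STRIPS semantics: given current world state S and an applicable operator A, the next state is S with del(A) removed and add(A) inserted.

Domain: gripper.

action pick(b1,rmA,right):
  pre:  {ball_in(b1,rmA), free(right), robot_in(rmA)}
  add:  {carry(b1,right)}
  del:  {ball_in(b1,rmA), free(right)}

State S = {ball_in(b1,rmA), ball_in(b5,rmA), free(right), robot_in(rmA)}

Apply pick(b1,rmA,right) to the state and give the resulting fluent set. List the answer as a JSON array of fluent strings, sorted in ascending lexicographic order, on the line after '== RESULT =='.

Progress:
  pre ⊆ S: {ball_in(b1,rmA), free(right), robot_in(rmA)} ⊆ S  — applicable
  S \ del = {ball_in(b5,rmA), robot_in(rmA)}
  ∪ add   = {ball_in(b5,rmA), carry(b1,right), robot_in(rmA)}

== RESULT ==
["ball_in(b5,rmA)", "carry(b1,right)", "robot_in(rmA)"]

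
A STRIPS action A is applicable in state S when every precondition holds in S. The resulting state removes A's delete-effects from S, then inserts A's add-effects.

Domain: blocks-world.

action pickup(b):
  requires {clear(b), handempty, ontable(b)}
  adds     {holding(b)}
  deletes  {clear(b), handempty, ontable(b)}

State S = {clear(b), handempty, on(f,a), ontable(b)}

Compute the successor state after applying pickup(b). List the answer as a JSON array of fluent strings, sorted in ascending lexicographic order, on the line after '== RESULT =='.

Progress:
  pre ⊆ S: {clear(b), handempty, ontable(b)} ⊆ S  — applicable
  S \ del = {on(f,a)}
  ∪ add   = {holding(b), on(f,a)}

== RESULT ==
["holding(b)", "on(f,a)"]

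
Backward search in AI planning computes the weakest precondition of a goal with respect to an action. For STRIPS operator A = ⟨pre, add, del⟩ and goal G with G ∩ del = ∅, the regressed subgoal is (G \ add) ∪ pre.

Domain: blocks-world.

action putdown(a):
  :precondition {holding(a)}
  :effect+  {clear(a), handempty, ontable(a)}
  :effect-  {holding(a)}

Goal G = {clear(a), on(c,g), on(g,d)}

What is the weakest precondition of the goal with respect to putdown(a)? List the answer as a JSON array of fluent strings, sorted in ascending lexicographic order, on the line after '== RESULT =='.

Compute (G \ add) ∪ pre:
  G ∩ del = {}  (empty — regression defined)
  G \ add = {clear(a), on(c,g), on(g,d)} \ {clear(a), handempty, ontable(a)} = {on(c,g), on(g,d)}
  ∪ pre   = {on(c,g), on(g,d)} ∪ {holding(a)}
          = {holding(a), on(c,g), on(g,d)}

== RESULT ==
["holding(a)", "on(c,g)", "on(g,d)"]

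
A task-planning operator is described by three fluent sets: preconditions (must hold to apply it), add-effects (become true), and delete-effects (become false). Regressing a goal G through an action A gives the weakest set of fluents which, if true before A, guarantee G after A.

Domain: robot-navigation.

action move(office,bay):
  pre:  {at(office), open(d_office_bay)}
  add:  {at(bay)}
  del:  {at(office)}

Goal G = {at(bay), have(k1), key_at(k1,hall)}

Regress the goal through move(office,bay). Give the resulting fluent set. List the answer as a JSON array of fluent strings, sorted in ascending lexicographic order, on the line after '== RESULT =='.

Regress:
  G ∩ del = {}  (empty — regression defined)
  G \ add = {at(bay), have(k1), key_at(k1,hall)} \ {at(bay)} = {have(k1), key_at(k1,hall)}
  ∪ pre   = {have(k1), key_at(k1,hall)} ∪ {at(office), open(d_office_bay)}
          = {at(office), have(k1), key_at(k1,hall), open(d_office_bay)}

== RESULT ==
["at(office)", "have(k1)", "key_at(k1,hall)", "open(d_office_bay)"]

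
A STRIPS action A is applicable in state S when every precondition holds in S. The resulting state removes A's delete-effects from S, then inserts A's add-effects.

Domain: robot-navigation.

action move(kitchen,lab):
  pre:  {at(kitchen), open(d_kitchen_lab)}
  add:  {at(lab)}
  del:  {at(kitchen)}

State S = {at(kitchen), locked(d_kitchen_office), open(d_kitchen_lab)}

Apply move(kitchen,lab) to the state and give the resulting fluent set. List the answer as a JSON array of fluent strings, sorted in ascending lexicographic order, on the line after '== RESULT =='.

Progress:
  pre ⊆ S: {at(kitchen), open(d_kitchen_lab)} ⊆ S  — applicable
  S \ del = {locked(d_kitchen_office), open(d_kitchen_lab)}
  ∪ add   = {at(lab), locked(d_kitchen_office), open(d_kitchen_lab)}

== RESULT ==
["at(lab)", "locked(d_kitchen_office)", "open(d_kitchen_lab)"]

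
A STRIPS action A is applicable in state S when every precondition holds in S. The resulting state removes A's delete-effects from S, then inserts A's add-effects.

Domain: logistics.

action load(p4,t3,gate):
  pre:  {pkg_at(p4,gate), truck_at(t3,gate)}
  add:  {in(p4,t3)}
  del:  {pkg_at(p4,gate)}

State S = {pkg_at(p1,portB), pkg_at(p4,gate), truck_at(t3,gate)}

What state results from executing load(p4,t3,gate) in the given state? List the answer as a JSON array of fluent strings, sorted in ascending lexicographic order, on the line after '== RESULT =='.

Progress:
  pre ⊆ S: {pkg_at(p4,gate), truck_at(t3,gate)} ⊆ S  — applicable
  S \ del = {pkg_at(p1,portB), truck_at(t3,gate)}
  ∪ add   = {in(p4,t3), pkg_at(p1,portB), truck_at(t3,gate)}

== RESULT ==
["in(p4,t3)", "pkg_at(p1,portB)", "truck_at(t3,gate)"]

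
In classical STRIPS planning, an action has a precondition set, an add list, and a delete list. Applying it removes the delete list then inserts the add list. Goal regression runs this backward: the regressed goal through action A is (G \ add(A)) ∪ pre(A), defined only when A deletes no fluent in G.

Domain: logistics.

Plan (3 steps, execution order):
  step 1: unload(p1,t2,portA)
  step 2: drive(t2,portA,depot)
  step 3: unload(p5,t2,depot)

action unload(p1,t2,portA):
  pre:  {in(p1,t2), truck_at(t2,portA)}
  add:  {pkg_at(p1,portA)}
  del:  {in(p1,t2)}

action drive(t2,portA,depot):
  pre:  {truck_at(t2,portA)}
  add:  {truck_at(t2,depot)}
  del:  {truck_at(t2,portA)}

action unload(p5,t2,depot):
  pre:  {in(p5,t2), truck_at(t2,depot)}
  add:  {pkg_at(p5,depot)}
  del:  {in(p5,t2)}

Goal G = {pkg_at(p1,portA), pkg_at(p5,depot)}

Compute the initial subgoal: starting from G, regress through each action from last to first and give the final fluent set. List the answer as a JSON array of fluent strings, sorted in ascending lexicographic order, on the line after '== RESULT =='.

Regress step by step:
  through step 3 (unload(p5,t2,depot)): drop {pkg_at(p5,depot)}, keep {pkg_at(p1,portA)}, require {in(p5,t2), truck_at(t2,depot)}
    → {in(p5,t2), pkg_at(p1,portA), truck_at(t2,depot)}
  through step 2 (drive(t2,portA,depot)): drop {truck_at(t2,depot)}, keep {in(p5,t2), pkg_at(p1,portA)}, require {truck_at(t2,portA)}
    → {in(p5,t2), pkg_at(p1,portA), truck_at(t2,portA)}
  through step 1 (unload(p1,t2,portA)): drop {pkg_at(p1,portA)}, keep {in(p5,t2), truck_at(t2,portA)}, require {in(p1,t2), truck_at(t2,portA)}
    → {in(p1,t2), in(p5,t2), truck_at(t2,portA)}

== RESULT ==
["in(p1,t2)", "in(p5,t2)", "truck_at(t2,portA)"]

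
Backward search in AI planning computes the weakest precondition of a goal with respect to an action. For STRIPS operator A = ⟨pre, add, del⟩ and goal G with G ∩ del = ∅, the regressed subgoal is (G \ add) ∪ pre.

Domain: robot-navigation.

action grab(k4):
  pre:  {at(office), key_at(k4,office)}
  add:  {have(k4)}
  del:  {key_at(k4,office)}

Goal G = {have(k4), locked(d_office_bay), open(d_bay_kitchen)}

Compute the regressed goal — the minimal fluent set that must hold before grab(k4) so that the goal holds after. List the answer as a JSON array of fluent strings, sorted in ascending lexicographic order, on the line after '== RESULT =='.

Compute (G \ add) ∪ pre:
  G ∩ del = {}  (empty — regression defined)
  G \ add = {have(k4), locked(d_office_bay), open(d_bay_kitchen)} \ {have(k4)} = {locked(d_office_bay), open(d_bay_kitchen)}
  ∪ pre   = {locked(d_office_bay), open(d_bay_kitchen)} ∪ {at(office), key_at(k4,office)}
          = {at(office), key_at(k4,office), locked(d_office_bay), open(d_bay_kitchen)}

== RESULT ==
["at(office)", "key_at(k4,office)", "locked(d_office_bay)", "open(d_bay_kitchen)"]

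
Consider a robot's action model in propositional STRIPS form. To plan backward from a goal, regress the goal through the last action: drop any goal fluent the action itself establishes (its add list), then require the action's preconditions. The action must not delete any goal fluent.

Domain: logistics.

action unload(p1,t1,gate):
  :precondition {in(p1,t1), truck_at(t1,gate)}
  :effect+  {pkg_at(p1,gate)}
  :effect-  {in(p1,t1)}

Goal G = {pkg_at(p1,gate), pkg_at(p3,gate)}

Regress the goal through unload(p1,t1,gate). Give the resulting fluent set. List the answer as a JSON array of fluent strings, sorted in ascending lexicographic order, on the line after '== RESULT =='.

Regress:
  G ∩ del = {}  (empty — regression defined)
  G \ add = {pkg_at(p1,gate), pkg_at(p3,gate)} \ {pkg_at(p1,gate)} = {pkg_at(p3,gate)}
  ∪ pre   = {pkg_at(p3,gate)} ∪ {in(p1,t1), truck_at(t1,gate)}
          = {in(p1,t1), pkg_at(p3,gate), truck_at(t1,gate)}

== RESULT ==
["in(p1,t1)", "pkg_at(p3,gate)", "truck_at(t1,gate)"]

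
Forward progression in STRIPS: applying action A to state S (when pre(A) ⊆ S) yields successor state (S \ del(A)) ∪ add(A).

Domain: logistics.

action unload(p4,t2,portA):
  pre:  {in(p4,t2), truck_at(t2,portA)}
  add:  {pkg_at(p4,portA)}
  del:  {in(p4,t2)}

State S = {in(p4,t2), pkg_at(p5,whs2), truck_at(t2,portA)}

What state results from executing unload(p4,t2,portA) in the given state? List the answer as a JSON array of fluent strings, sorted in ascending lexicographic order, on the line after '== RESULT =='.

Compute (S \ del) ∪ add:
  pre ⊆ S: {in(p4,t2), truck_at(t2,portA)} ⊆ S  — applicable
  S \ del = {pkg_at(p5,whs2), truck_at(t2,portA)}
  ∪ add   = {pkg_at(p4,portA), pkg_at(p5,whs2), truck_at(t2,portA)}

== RESULT ==
["pkg_at(p4,portA)", "pkg_at(p5,whs2)", "truck_at(t2,portA)"]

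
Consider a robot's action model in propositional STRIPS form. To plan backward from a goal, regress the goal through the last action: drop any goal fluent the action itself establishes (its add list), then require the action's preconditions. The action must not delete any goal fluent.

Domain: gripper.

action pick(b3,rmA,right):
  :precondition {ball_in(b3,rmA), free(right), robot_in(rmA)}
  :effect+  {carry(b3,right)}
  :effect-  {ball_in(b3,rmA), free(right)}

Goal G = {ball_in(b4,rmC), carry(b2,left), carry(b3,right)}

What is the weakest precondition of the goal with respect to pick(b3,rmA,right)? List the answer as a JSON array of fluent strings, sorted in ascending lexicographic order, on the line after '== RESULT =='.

Compute (G \ add) ∪ pre:
  G ∩ del = {}  (empty — regression defined)
  G \ add = {ball_in(b4,rmC), carry(b2,left), carry(b3,right)} \ {carry(b3,right)} = {ball_in(b4,rmC), carry(b2,left)}
  ∪ pre   = {ball_in(b4,rmC), carry(b2,left)} ∪ {ball_in(b3,rmA), free(right), robot_in(rmA)}
          = {ball_in(b3,rmA), ball_in(b4,rmC), carry(b2,left), free(right), robot_in(rmA)}

== RESULT ==
["ball_in(b3,rmA)", "ball_in(b4,rmC)", "carry(b2,left)", "free(right)", "robot_in(rmA)"]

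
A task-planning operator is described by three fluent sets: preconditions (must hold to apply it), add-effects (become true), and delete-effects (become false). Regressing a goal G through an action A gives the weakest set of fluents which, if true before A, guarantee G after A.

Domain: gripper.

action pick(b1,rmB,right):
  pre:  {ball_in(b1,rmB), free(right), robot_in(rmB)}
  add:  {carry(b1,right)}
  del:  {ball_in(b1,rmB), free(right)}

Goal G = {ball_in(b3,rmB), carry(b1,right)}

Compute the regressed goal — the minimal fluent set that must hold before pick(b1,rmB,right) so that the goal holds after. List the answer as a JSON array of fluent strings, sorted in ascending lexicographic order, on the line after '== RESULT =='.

Regress:
  G ∩ del = {}  (empty — regression defined)
  G \ add = {ball_in(b3,rmB), carry(b1,right)} \ {carry(b1,right)} = {ball_in(b3,rmB)}
  ∪ pre   = {ball_in(b3,rmB)} ∪ {ball_in(b1,rmB), free(right), robot_in(rmB)}
          = {ball_in(b1,rmB), ball_in(b3,rmB), free(right), robot_in(rmB)}

== RESULT ==
["ball_in(b1,rmB)", "ball_in(b3,rmB)", "free(right)", "robot_in(rmB)"]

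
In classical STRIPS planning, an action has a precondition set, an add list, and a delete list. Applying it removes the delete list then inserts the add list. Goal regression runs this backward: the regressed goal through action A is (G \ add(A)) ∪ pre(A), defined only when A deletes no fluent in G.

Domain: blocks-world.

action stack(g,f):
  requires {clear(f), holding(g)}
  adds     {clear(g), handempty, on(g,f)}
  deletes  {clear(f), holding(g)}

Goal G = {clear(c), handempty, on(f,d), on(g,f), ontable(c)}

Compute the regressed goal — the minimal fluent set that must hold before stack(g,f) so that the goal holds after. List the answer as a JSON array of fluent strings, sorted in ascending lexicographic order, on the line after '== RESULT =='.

Regress:
  G ∩ del = {}  (empty — regression defined)
  G \ add = {clear(c), handempty, on(f,d), on(g,f), ontable(c)} \ {clear(g), handempty, on(g,f)} = {clear(c), on(f,d), ontable(c)}
  ∪ pre   = {clear(c), on(f,d), ontable(c)} ∪ {clear(f), holding(g)}
          = {clear(c), clear(f), holding(g), on(f,d), ontable(c)}

== RESULT ==
["clear(c)", "clear(f)", "holding(g)", "on(f,d)", "ontable(c)"]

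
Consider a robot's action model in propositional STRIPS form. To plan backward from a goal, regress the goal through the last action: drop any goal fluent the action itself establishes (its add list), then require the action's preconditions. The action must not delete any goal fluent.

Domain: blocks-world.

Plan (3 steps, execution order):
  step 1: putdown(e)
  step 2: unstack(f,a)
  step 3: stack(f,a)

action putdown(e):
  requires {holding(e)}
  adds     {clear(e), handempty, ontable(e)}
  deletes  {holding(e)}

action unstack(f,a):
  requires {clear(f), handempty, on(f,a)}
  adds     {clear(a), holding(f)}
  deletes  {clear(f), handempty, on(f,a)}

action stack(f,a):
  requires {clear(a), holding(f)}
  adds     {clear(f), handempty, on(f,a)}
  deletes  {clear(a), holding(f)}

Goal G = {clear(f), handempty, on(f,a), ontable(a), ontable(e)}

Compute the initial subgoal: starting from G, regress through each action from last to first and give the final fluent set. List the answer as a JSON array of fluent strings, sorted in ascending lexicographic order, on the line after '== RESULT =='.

Regress step by step:
  through step 3 (stack(f,a)): drop {clear(f), handempty, on(f,a)}, keep {ontable(a), ontable(e)}, require {clear(a), holding(f)}
    → {clear(a), holding(f), ontable(a), ontable(e)}
  through step 2 (unstack(f,a)): drop {clear(a), holding(f)}, keep {ontable(a), ontable(e)}, require {clear(f), handempty, on(f,a)}
    → {clear(f), handempty, on(f,a), ontable(a), ontable(e)}
  through step 1 (putdown(e)): drop {handempty, ontable(e)}, keep {clear(f), on(f,a), ontable(a)}, require {holding(e)}
    → {clear(f), holding(e), on(f,a), ontable(a)}

== RESULT ==
["clear(f)", "holding(e)", "on(f,a)", "ontable(a)"]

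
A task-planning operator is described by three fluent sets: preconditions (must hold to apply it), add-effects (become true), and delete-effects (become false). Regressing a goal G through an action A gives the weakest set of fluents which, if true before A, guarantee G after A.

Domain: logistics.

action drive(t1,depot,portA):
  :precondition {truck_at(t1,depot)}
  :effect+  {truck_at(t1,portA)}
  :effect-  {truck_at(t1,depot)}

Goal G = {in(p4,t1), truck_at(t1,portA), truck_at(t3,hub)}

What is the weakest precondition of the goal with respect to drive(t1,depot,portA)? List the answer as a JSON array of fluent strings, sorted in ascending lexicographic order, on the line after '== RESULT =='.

Regress:
  G ∩ del = {}  (empty — regression defined)
  G \ add = {in(p4,t1), truck_at(t1,portA), truck_at(t3,hub)} \ {truck_at(t1,portA)} = {in(p4,t1), truck_at(t3,hub)}
  ∪ pre   = {in(p4,t1), truck_at(t3,hub)} ∪ {truck_at(t1,depot)}
          = {in(p4,t1), truck_at(t1,depot), truck_at(t3,hub)}

== RESULT ==
["in(p4,t1)", "truck_at(t1,depot)", "truck_at(t3,hub)"]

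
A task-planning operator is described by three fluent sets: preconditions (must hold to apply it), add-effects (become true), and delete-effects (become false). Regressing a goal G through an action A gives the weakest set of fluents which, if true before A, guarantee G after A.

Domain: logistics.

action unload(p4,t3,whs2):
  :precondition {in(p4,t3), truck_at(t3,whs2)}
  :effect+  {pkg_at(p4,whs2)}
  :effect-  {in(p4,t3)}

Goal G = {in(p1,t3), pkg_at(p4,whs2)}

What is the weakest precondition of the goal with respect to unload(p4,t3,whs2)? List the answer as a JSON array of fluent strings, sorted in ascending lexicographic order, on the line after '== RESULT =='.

Compute (G \ add) ∪ pre:
  G ∩ del = {}  (empty — regression defined)
  G \ add = {in(p1,t3), pkg_at(p4,whs2)} \ {pkg_at(p4,whs2)} = {in(p1,t3)}
  ∪ pre   = {in(p1,t3)} ∪ {in(p4,t3), truck_at(t3,whs2)}
          = {in(p1,t3), in(p4,t3), truck_at(t3,whs2)}

== RESULT ==
["in(p1,t3)", "in(p4,t3)", "truck_at(t3,whs2)"]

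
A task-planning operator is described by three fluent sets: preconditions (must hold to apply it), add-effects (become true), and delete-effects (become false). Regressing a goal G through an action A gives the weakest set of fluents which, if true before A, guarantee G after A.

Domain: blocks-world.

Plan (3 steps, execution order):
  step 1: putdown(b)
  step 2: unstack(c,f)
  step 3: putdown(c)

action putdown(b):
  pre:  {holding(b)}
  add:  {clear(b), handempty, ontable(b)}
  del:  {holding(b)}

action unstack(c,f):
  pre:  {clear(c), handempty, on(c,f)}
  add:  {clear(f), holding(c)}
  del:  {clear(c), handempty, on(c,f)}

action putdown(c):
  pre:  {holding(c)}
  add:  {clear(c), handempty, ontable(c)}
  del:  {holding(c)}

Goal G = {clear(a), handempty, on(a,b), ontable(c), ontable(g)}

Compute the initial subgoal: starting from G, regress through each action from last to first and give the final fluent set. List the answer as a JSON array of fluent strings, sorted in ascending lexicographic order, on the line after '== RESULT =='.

Work backward from the goal:
  through step 3 (putdown(c)): drop {handempty, ontable(c)}, keep {clear(a), on(a,b), ontable(g)}, require {holding(c)}
    → {clear(a), holding(c), on(a,b), ontable(g)}
  through step 2 (unstack(c,f)): drop {holding(c)}, keep {clear(a), on(a,b), ontable(g)}, require {clear(c), handempty, on(c,f)}
    → {clear(a), clear(c), handempty, on(a,b), on(c,f), ontable(g)}
  through step 1 (putdown(b)): drop {handempty}, keep {clear(a), clear(c), on(a,b), on(c,f), ontable(g)}, require {holding(b)}
    → {clear(a), clear(c), holding(b), on(a,b), on(c,f), ontable(g)}

== RESULT ==
["clear(a)", "clear(c)", "holding(b)", "on(a,b)", "on(c,f)", "ontable(g)"]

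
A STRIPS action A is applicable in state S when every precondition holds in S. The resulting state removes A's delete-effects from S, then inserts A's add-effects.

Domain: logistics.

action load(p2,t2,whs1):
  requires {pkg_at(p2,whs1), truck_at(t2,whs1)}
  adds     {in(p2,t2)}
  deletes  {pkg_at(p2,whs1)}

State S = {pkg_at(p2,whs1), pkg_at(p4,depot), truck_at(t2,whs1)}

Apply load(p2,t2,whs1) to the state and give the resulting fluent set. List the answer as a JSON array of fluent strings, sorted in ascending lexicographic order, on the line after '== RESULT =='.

Progress:
  pre ⊆ S: {pkg_at(p2,whs1), truck_at(t2,whs1)} ⊆ S  — applicable
  S \ del = {pkg_at(p4,depot), truck_at(t2,whs1)}
  ∪ add   = {in(p2,t2), pkg_at(p4,depot), truck_at(t2,whs1)}

== RESULT ==
["in(p2,t2)", "pkg_at(p4,depot)", "truck_at(t2,whs1)"]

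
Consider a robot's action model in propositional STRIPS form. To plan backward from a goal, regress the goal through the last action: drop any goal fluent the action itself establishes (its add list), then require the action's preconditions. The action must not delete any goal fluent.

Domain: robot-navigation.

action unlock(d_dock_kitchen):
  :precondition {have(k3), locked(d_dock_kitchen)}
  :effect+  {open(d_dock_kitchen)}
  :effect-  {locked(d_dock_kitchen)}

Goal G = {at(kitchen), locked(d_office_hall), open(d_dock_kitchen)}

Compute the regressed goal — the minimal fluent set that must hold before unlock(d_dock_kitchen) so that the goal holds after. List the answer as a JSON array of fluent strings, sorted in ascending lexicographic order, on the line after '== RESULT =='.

Regress:
  G ∩ del = {}  (empty — regression defined)
  G \ add = {at(kitchen), locked(d_office_hall), open(d_dock_kitchen)} \ {open(d_dock_kitchen)} = {at(kitchen), locked(d_office_hall)}
  ∪ pre   = {at(kitchen), locked(d_office_hall)} ∪ {have(k3), locked(d_dock_kitchen)}
          = {at(kitchen), have(k3), locked(d_dock_kitchen), locked(d_office_hall)}

== RESULT ==
["at(kitchen)", "have(k3)", "locked(d_dock_kitchen)", "locked(d_office_hall)"]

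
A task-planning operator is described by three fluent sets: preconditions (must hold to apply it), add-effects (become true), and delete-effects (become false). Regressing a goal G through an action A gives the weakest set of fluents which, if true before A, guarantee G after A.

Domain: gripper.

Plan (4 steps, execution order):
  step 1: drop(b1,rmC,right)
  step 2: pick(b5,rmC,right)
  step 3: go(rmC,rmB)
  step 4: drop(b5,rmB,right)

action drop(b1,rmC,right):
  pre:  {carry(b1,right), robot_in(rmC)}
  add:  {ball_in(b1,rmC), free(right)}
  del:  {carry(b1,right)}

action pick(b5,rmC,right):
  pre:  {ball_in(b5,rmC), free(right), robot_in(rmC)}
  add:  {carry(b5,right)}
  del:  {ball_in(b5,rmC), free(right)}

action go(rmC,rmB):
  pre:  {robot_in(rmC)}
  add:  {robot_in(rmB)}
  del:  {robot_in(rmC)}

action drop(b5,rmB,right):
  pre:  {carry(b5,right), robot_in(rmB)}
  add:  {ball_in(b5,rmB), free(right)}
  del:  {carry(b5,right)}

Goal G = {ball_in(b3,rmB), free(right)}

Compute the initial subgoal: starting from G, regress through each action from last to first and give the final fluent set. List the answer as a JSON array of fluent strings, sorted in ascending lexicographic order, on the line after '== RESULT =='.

Regress step by step:
  through step 4 (drop(b5,rmB,right)): drop {free(right)}, keep {ball_in(b3,rmB)}, require {carry(b5,right), robot_in(rmB)}
    → {ball_in(b3,rmB), carry(b5,right), robot_in(rmB)}
  through step 3 (go(rmC,rmB)): drop {robot_in(rmB)}, keep {ball_in(b3,rmB), carry(b5,right)}, require {robot_in(rmC)}
    → {ball_in(b3,rmB), carry(b5,right), robot_in(rmC)}
  through step 2 (pick(b5,rmC,right)): drop {carry(b5,right)}, keep {ball_in(b3,rmB), robot_in(rmC)}, require {ball_in(b5,rmC), free(right), robot_in(rmC)}
    → {ball_in(b3,rmB), ball_in(b5,rmC), free(right), robot_in(rmC)}
  through step 1 (drop(b1,rmC,right)): drop {free(right)}, keep {ball_in(b3,rmB), ball_in(b5,rmC), robot_in(rmC)}, require {carry(b1,right), robot_in(rmC)}
    → {ball_in(b3,rmB), ball_in(b5,rmC), carry(b1,right), robot_in(rmC)}

== RESULT ==
["ball_in(b3,rmB)", "ball_in(b5,rmC)", "carry(b1,right)", "robot_in(rmC)"]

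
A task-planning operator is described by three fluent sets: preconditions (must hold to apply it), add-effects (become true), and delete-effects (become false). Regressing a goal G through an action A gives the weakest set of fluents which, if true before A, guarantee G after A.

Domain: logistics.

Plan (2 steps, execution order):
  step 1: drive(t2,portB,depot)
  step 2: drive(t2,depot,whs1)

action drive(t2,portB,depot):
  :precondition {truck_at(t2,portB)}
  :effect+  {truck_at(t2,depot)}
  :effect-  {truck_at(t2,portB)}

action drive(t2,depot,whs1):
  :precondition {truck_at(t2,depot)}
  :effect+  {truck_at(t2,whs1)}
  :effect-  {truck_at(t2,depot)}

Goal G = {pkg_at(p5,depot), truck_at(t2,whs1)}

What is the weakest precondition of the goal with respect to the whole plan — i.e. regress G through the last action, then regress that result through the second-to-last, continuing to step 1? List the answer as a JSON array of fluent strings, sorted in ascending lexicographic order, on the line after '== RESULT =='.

Work backward from the goal:
  through step 2 (drive(t2,depot,whs1)): drop {truck_at(t2,whs1)}, keep {pkg_at(p5,depot)}, require {truck_at(t2,depot)}
    → {pkg_at(p5,depot), truck_at(t2,depot)}
  through step 1 (drive(t2,portB,depot)): drop {truck_at(t2,depot)}, keep {pkg_at(p5,depot)}, require {truck_at(t2,portB)}
    → {pkg_at(p5,depot), truck_at(t2,portB)}

== RESULT ==
["pkg_at(p5,depot)", "truck_at(t2,portB)"]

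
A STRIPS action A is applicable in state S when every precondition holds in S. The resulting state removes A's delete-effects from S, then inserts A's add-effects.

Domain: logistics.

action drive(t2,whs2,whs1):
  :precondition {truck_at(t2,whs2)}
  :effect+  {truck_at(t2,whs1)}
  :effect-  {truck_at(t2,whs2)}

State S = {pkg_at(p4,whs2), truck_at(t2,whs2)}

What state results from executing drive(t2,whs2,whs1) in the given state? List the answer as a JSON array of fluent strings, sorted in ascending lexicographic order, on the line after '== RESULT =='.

Progress:
  pre ⊆ S: {truck_at(t2,whs2)} ⊆ S  — applicable
  S \ del = {pkg_at(p4,whs2)}
  ∪ add   = {pkg_at(p4,whs2), truck_at(t2,whs1)}

== RESULT ==
["pkg_at(p4,whs2)", "truck_at(t2,whs1)"]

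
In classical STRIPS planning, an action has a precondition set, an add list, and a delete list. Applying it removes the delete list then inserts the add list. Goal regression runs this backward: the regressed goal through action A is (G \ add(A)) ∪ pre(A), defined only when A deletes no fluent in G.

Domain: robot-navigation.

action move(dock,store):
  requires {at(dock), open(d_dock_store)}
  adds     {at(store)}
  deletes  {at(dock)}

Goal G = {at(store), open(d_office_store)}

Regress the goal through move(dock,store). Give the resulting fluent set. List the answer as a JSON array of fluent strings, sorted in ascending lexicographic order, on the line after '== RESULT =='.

Compute (G \ add) ∪ pre:
  G ∩ del = {}  (empty — regression defined)
  G \ add = {at(store), open(d_office_store)} \ {at(store)} = {open(d_office_store)}
  ∪ pre   = {open(d_office_store)} ∪ {at(dock), open(d_dock_store)}
          = {at(dock), open(d_dock_store), open(d_office_store)}

== RESULT ==
["at(dock)", "open(d_dock_store)", "open(d_office_store)"]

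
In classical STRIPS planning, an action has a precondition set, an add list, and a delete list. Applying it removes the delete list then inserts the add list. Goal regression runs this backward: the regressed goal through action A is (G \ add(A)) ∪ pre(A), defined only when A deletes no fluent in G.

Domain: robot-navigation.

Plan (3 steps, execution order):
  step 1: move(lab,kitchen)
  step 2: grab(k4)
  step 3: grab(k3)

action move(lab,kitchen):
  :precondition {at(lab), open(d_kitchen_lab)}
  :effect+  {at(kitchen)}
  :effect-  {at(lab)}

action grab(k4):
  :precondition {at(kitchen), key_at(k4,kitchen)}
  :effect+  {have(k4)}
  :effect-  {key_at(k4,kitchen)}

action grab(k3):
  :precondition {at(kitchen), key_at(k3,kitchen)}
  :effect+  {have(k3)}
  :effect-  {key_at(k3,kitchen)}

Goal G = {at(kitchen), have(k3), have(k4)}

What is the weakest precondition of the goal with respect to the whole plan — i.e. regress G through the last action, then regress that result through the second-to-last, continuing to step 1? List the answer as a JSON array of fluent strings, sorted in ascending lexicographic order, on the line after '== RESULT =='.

Work backward from the goal:
  through step 3 (grab(k3)): drop {have(k3)}, keep {at(kitchen), have(k4)}, require {at(kitchen), key_at(k3,kitchen)}
    → {at(kitchen), have(k4), key_at(k3,kitchen)}
  through step 2 (grab(k4)): drop {have(k4)}, keep {at(kitchen), key_at(k3,kitchen)}, require {at(kitchen), key_at(k4,kitchen)}
    → {at(kitchen), key_at(k3,kitchen), key_at(k4,kitchen)}
  through step 1 (move(lab,kitchen)): drop {at(kitchen)}, keep {key_at(k3,kitchen), key_at(k4,kitchen)}, require {at(lab), open(d_kitchen_lab)}
    → {at(lab), key_at(k3,kitchen), key_at(k4,kitchen), open(d_kitchen_lab)}

== RESULT ==
["at(lab)", "key_at(k3,kitchen)", "key_at(k4,kitchen)", "open(d_kitchen_lab)"]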